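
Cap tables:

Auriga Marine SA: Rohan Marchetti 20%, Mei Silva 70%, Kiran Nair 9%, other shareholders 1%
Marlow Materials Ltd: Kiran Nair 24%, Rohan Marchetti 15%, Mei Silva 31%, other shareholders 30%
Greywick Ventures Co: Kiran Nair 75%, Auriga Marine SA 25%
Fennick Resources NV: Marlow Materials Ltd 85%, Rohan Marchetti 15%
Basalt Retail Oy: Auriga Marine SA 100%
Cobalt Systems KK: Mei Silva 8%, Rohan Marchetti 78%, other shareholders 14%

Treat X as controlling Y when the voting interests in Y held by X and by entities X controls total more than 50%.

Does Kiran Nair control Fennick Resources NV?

No

Kiran holds 75% of Greywick, so Kiran controls Greywick.
Neither Kiran nor any entity Kiran controls holds any voting interest in Fennick.
So Kiran does not control Fennick.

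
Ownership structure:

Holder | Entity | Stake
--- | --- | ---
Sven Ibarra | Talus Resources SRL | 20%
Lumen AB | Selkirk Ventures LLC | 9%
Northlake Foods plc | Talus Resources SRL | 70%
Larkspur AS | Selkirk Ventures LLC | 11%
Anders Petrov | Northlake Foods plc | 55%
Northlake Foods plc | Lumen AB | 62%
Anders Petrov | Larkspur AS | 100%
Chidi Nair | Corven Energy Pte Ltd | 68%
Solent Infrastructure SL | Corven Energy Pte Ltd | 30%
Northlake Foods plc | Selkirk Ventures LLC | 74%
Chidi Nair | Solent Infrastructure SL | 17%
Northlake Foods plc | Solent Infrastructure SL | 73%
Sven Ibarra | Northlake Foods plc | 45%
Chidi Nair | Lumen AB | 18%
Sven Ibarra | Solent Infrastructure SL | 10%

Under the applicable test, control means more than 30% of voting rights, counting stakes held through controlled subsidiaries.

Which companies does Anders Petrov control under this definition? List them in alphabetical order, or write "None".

Larkspur AS, Lumen AB, Northlake Foods plc, Selkirk Ventures LLC, Solent Infrastructure SL, Talus Resources SRL

Anders holds 55% of Northlake, so Anders controls Northlake.
Northlake holds 62% of Lumen, so Anders controls Lumen.
Northlake holds 73% of Solent, so Anders controls Solent.
Anders holds 100% of Larkspur, so Anders controls Larkspur.
Northlake holds 70% of Talus, so Anders controls Talus.
Northlake and Lumen and Larkspur together hold 74% + 9% + 11% = 94% of Selkirk, so Anders controls Selkirk.
No other company's threshold is met.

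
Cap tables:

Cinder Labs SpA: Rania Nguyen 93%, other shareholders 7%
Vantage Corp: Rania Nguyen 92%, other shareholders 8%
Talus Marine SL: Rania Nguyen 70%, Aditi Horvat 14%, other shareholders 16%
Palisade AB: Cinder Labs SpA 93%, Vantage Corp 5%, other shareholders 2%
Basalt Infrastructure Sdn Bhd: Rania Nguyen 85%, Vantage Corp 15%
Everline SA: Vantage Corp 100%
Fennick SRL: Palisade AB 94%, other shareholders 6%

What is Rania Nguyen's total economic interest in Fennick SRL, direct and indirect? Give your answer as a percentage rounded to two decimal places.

85.62%

Rania reaches Fennick along 2 paths.
Via Cinder → Palisade: 93% × 93% × 94% = 81.3006%.
Via Vantage → Palisade: 92% × 5% × 94% = 4.324%.
Total: 81.3006% + 4.324% = 85.6246%.
Rounded: 85.62%.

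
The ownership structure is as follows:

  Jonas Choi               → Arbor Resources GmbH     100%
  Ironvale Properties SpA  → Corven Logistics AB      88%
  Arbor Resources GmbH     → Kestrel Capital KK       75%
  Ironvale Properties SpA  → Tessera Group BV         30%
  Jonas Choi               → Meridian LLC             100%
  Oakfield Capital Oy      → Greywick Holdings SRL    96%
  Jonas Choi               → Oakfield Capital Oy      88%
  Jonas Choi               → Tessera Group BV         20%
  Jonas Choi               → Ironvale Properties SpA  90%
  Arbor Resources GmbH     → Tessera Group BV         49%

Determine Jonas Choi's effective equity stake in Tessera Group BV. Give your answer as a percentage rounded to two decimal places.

Jonas reaches Tessera along 3 paths.
Via Arbor: 100% × 49% = 49%.
Via Ironvale: 90% × 30% = 27%.
Direct stake: 20% = 20%.
Total: 49% + 27% + 20% = 96%.
Rounded: 96.00%.

96.00%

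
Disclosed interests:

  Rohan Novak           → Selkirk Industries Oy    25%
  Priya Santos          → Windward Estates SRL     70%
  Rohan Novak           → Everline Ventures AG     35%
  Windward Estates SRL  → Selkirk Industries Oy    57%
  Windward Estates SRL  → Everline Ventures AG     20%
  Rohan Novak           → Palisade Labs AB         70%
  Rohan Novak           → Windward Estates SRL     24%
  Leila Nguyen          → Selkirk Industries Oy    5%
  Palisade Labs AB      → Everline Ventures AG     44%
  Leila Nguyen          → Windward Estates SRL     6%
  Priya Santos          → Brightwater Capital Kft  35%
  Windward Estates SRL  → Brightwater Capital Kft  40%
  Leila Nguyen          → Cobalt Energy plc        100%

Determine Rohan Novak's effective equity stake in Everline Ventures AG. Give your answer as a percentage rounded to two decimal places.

70.60%

Rohan reaches Everline along 3 paths.
Via Windward: 24% × 20% = 4.8%.
Direct stake: 35% = 35%.
Via Palisade: 70% × 44% = 30.8%.
Total: 4.8% + 35% + 30.8% = 70.6%.
Rounded: 70.60%.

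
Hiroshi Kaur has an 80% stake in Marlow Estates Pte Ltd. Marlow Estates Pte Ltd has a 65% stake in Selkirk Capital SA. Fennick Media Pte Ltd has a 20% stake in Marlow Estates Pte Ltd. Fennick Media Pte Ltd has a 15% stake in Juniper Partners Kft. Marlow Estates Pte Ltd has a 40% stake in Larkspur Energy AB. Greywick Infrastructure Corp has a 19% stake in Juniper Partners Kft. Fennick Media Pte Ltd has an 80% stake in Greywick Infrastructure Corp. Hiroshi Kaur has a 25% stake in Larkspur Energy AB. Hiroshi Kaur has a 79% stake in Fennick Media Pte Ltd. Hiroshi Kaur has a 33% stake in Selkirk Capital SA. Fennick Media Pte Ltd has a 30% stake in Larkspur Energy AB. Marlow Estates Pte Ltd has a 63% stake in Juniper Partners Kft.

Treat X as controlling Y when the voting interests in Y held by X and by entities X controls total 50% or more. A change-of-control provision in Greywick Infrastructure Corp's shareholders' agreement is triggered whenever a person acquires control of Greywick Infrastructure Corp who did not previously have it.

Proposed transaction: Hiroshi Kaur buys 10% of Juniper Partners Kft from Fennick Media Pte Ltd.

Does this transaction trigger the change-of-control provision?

The purchase adds only to Hiroshi's holdings (Fennick's stake shrinks), so Hiroshi is the only person who could newly come to control Greywick.
Hiroshi holds 79% of Fennick, so Hiroshi controls Fennick.
Fennick holds 80% of Greywick, so Hiroshi controls Greywick.
So Hiroshi already controls Greywick before the transaction.
After the purchase, Hiroshi holds 10% of Juniper directly, and Fennick's stake falls to 5%.
Hiroshi controlled Greywick already, so this is not a new person acquiring control; every other person's position is unchanged or reduced.
No new person acquires control, so the clause is not triggered.

No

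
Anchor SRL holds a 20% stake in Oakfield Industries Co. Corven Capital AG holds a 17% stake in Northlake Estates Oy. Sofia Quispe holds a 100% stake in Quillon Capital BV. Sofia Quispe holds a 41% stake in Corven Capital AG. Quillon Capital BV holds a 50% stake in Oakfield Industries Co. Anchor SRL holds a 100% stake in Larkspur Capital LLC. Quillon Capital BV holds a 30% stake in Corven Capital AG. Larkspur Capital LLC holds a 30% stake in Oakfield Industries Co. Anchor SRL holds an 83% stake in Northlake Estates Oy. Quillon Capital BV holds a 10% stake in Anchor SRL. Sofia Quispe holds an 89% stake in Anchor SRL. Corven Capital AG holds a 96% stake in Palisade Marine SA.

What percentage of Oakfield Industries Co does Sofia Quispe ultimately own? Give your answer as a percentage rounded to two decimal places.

Sofia reaches Oakfield along 5 paths.
Via Anchor: 89% × 20% = 17.8%.
Via Quillon → Anchor: 100% × 10% × 20% = 2%.
Via Quillon: 100% × 50% = 50%.
Via Anchor → Larkspur: 89% × 100% × 30% = 26.7%.
Via Quillon → Anchor → Larkspur: 100% × 10% × 100% × 30% = 3%.
Total: 17.8% + 2% + 50% + 26.7% + 3% = 99.5%.
Rounded: 99.50%.

99.50%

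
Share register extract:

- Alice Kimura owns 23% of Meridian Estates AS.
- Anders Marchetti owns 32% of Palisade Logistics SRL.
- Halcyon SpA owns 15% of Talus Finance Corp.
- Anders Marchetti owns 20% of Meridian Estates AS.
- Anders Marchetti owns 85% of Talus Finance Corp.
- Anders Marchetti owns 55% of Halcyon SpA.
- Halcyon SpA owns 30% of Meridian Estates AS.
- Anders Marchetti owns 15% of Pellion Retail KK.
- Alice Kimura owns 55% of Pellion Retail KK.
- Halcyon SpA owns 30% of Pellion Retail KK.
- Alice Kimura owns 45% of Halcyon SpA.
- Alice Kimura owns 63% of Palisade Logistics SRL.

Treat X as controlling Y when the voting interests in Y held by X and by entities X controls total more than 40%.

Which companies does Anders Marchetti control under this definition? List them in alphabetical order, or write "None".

Anders holds 55% of Halcyon, so Anders controls Halcyon.
Anders and Halcyon together hold 20% + 30% = 50% of Meridian, so Anders controls Meridian.
Anders and Halcyon together hold 85% + 15% = 100% of Talus, so Anders controls Talus.
Anders and Halcyon together hold 15% + 30% = 45% of Pellion, so Anders controls Pellion.
No other company's threshold is met.

Halcyon SpA, Meridian Estates AS, Pellion Retail KK, Talus Finance Corp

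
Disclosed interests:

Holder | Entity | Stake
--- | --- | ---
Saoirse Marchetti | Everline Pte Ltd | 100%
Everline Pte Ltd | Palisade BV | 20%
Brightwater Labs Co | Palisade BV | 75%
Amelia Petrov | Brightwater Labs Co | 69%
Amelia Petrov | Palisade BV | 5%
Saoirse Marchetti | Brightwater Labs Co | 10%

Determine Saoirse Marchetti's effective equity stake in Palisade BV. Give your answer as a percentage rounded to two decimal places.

27.50%

Saoirse reaches Palisade along 2 paths.
Via Brightwater: 10% × 75% = 7.5%.
Via Everline: 100% × 20% = 20%.
Total: 7.5% + 20% = 27.5%.
Rounded: 27.50%.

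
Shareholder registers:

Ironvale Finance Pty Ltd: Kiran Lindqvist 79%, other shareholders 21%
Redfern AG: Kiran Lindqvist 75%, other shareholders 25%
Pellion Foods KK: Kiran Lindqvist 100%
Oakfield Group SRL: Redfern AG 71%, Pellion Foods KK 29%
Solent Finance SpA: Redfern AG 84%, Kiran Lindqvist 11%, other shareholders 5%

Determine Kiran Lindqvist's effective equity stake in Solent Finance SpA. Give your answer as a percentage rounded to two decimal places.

74.00%

Kiran reaches Solent along 2 paths.
Via Redfern: 75% × 84% = 63%.
Direct stake: 11% = 11%.
Total: 63% + 11% = 74%.
Rounded: 74.00%.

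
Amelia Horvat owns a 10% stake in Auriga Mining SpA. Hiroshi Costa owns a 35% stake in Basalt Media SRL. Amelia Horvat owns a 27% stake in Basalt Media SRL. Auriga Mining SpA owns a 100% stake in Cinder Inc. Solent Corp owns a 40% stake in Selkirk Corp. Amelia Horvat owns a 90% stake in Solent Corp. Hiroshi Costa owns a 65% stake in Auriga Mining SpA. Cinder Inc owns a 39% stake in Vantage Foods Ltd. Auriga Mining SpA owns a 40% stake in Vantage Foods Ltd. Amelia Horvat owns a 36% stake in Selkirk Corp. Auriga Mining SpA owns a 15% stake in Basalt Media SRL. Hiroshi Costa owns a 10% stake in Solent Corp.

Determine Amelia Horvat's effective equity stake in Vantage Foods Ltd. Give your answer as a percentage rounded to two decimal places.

Amelia reaches Vantage along 2 paths.
Via Auriga: 10% × 40% = 4%.
Via Auriga → Cinder: 10% × 100% × 39% = 3.9%.
Total: 4% + 3.9% = 7.9%.
Rounded: 7.90%.

7.90%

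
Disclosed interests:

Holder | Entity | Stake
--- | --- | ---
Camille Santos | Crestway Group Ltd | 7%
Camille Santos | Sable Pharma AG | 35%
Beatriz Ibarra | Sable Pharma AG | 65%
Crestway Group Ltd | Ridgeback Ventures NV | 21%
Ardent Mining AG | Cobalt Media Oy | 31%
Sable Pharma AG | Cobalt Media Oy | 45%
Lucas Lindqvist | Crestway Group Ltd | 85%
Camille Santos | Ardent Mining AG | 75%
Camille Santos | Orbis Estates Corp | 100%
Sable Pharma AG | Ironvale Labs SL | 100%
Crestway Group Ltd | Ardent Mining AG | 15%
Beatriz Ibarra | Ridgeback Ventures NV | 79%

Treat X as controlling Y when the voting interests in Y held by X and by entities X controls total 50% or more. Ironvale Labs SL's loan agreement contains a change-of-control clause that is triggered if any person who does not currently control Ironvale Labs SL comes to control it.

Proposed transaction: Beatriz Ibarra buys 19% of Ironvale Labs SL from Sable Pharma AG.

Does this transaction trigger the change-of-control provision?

No

The purchase adds only to Beatriz's holdings (Sable's stake shrinks), so Beatriz is the only person who could newly come to control Ironvale.
Beatriz holds 65% of Sable, so Beatriz controls Sable.
Sable holds 100% of Ironvale, so Beatriz controls Ironvale.
So Beatriz already controls Ironvale before the transaction.
After the purchase, Beatriz holds 19% of Ironvale directly, and Sable's stake falls to 81%.
Beatriz controlled Ironvale already, so this is not a new person acquiring control; every other person's position is unchanged or reduced.
No new person acquires control, so the clause is not triggered.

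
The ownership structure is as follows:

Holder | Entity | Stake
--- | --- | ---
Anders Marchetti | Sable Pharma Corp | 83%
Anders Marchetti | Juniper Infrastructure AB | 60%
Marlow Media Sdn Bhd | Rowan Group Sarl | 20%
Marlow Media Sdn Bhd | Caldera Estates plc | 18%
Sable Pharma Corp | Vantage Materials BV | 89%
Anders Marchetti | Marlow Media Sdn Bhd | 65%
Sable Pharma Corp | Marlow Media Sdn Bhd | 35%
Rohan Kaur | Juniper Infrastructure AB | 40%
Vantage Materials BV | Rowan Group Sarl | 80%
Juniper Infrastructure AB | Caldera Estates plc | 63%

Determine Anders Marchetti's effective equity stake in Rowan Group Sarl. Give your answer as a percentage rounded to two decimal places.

Anders reaches Rowan along 3 paths.
Via Sable → Vantage: 83% × 89% × 80% = 59.096%.
Via Marlow: 65% × 20% = 13%.
Via Sable → Marlow: 83% × 35% × 20% = 5.81%.
Total: 59.096% + 13% + 5.81% = 77.906%.
Rounded: 77.91%.

77.91%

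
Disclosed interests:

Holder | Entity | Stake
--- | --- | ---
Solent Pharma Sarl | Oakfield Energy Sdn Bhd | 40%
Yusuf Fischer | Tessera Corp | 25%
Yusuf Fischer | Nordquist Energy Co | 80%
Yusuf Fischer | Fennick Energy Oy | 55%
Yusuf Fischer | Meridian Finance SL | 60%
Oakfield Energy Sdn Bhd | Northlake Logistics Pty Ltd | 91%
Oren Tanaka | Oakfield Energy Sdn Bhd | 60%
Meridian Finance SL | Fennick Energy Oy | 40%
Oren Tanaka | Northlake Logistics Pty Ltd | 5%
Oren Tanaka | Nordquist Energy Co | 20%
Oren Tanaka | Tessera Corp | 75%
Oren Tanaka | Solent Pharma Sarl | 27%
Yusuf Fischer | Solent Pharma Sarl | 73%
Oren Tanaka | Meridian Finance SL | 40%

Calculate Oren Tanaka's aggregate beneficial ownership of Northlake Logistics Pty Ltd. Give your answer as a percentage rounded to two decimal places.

Oren reaches Northlake along 3 paths.
Direct stake: 5% = 5%.
Via Solent → Oakfield: 27% × 40% × 91% = 9.828%.
Via Oakfield: 60% × 91% = 54.6%.
Total: 5% + 9.828% + 54.6% = 69.428%.
Rounded: 69.43%.

69.43%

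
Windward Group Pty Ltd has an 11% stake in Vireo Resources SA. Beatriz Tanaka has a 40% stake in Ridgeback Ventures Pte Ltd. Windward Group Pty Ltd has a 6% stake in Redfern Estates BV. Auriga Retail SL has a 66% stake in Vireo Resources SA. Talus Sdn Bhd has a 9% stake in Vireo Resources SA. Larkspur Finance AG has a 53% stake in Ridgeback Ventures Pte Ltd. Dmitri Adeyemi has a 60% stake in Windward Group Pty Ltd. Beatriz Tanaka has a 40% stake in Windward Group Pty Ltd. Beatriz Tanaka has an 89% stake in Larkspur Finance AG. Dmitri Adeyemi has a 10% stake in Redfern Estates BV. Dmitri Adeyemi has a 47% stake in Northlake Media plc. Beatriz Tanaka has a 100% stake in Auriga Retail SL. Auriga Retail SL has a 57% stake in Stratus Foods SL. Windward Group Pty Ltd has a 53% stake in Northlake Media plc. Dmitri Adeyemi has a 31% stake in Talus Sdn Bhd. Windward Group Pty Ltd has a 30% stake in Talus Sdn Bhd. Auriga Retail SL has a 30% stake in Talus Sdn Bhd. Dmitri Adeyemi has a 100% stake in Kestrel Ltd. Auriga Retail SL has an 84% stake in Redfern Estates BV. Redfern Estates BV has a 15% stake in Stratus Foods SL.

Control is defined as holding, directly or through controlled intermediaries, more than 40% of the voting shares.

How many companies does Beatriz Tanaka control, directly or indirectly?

6

Beatriz holds 100% of Auriga, so Beatriz controls Auriga.
Auriga holds 84% of Redfern, so Beatriz controls Redfern.
Auriga and Redfern together hold 57% + 15% = 72% of Stratus, so Beatriz controls Stratus.
Auriga holds 66% of Vireo, so Beatriz controls Vireo.
Beatriz holds 89% of Larkspur, so Beatriz controls Larkspur.
Larkspur and Beatriz together hold 53% + 40% = 93% of Ridgeback, so Beatriz controls Ridgeback.
No other company's threshold is met.
Beatriz controls 6 companies.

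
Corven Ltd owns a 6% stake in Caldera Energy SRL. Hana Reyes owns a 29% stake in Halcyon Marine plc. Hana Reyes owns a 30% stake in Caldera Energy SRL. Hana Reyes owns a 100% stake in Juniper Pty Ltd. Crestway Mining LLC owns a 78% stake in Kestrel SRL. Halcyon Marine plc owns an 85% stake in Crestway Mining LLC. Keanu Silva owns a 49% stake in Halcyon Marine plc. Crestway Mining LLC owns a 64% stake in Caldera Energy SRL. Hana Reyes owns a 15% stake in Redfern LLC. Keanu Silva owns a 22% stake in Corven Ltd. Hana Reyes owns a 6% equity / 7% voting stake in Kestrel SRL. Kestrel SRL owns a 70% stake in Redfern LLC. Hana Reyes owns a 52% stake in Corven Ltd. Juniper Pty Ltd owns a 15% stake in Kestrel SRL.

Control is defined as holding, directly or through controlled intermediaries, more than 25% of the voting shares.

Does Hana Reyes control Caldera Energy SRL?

Hana holds 52% of Corven, so Hana controls Corven.
Hana holds 29% of Halcyon, so Hana controls Halcyon.
Halcyon holds 85% of Crestway, so Hana controls Crestway.
Crestway and Corven and Hana together hold 64% + 6% + 30% = 100% of Caldera, so Hana controls Caldera.

Yes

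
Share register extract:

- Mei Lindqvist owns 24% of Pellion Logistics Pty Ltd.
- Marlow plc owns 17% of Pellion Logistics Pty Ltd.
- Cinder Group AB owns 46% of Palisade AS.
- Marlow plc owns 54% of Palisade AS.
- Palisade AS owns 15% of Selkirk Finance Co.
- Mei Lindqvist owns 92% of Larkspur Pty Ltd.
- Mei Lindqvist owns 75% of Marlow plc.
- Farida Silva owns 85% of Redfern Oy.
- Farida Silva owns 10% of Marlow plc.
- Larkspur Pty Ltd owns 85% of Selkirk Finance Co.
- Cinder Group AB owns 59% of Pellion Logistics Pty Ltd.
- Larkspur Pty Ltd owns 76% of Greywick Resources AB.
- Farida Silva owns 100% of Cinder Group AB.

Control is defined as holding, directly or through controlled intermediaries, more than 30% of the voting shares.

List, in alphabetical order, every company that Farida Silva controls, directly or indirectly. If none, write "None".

Cinder Group AB, Palisade AS, Pellion Logistics Pty Ltd, Redfern Oy

Farida holds 100% of Cinder, so Farida controls Cinder.
Farida holds 85% of Redfern, so Farida controls Redfern.
Cinder holds 46% of Palisade, so Farida controls Palisade.
Cinder holds 59% of Pellion, so Farida controls Pellion.
No other company's threshold is met.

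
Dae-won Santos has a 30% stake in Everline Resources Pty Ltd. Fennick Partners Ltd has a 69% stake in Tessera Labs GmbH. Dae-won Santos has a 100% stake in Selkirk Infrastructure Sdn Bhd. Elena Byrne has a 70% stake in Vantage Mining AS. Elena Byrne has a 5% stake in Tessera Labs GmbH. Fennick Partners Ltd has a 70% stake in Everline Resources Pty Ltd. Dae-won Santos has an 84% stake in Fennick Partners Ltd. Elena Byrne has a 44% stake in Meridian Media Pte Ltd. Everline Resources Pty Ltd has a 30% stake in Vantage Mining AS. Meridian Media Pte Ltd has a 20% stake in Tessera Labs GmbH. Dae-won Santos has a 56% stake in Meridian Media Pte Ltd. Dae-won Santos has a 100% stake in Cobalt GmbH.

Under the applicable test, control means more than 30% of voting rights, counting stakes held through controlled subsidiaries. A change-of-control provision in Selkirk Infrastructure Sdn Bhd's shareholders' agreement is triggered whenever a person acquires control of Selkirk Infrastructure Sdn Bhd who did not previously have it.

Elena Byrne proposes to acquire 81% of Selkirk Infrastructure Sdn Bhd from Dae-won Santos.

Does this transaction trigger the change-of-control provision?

Yes

The purchase adds only to Elena's holdings (Dae-won's stake shrinks), so Elena is the only person who could newly come to control Selkirk.
Elena holds 44% of Meridian, so Elena controls Meridian.
Elena holds 70% of Vantage, so Elena controls Vantage.
Neither Elena nor any entity Elena controls holds any voting interest in Selkirk.
So before the transaction, Elena does not control Selkirk.
After the purchase, Elena holds 81% of Selkirk directly, and Dae-won's stake falls to 19%.
Elena holds 81% of Selkirk, so Elena controls Selkirk.
Elena did not control Selkirk before and does after, so the clause is triggered.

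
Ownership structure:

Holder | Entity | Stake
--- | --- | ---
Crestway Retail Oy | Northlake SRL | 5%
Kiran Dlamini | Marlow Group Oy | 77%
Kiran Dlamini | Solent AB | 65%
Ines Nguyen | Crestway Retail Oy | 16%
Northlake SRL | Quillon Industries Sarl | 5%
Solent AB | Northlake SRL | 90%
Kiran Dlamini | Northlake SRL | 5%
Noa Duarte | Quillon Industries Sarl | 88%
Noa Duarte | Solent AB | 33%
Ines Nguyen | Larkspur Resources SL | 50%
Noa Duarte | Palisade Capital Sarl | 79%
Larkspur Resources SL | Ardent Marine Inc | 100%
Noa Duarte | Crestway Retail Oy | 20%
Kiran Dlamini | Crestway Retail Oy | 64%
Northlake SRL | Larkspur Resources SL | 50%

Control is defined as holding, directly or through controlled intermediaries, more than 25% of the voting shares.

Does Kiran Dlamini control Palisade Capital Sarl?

Kiran holds 64% of Crestway, so Kiran controls Crestway.
Kiran holds 65% of Solent, so Kiran controls Solent.
Kiran and Crestway and Solent together hold 5% + 5% + 90% = 100% of Northlake, so Kiran controls Northlake.
Kiran holds 77% of Marlow, so Kiran controls Marlow.
Northlake holds 50% of Larkspur, so Kiran controls Larkspur.
Larkspur holds 100% of Ardent, so Kiran controls Ardent.
Neither Kiran nor any entity Kiran controls holds any voting interest in Palisade.
So Kiran does not control Palisade.

No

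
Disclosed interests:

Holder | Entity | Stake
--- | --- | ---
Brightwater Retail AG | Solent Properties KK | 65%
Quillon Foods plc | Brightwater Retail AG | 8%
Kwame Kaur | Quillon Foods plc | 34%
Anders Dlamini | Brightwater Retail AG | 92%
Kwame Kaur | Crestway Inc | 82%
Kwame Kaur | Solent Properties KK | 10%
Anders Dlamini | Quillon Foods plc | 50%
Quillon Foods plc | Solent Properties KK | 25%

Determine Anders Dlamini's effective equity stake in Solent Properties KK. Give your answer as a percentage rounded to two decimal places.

74.90%

Anders reaches Solent along 3 paths.
Via Brightwater: 92% × 65% = 59.8%.
Via Quillon → Brightwater: 50% × 8% × 65% = 2.6%.
Via Quillon: 50% × 25% = 12.5%.
Total: 59.8% + 2.6% + 12.5% = 74.9%.
Rounded: 74.90%.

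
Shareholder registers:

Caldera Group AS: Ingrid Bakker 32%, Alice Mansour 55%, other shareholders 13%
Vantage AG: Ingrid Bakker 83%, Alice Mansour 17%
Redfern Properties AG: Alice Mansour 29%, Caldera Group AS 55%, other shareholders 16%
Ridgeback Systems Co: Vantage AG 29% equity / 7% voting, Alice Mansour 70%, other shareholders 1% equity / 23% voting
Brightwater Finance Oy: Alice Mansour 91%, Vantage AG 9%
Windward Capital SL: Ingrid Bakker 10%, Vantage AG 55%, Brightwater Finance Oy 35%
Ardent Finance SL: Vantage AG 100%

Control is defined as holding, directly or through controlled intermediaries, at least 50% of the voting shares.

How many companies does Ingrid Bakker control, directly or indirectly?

Ingrid holds 83% of Vantage, so Ingrid controls Vantage.
Ingrid and Vantage together hold 10% + 55% = 65% of Windward, so Ingrid controls Windward.
Vantage holds 100% of Ardent, so Ingrid controls Ardent.
No other company's threshold is met.
Ingrid controls 3 companies.

3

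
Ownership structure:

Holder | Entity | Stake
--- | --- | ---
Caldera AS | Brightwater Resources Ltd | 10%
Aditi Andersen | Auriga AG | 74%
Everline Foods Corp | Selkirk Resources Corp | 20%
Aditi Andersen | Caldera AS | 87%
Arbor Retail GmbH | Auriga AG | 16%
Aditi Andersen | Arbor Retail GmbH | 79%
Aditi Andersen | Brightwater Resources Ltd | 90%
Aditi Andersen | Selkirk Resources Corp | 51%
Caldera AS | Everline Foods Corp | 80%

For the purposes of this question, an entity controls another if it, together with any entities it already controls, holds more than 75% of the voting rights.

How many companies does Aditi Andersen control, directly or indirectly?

Aditi holds 87% of Caldera, so Aditi controls Caldera.
Aditi holds 79% of Arbor, so Aditi controls Arbor.
Caldera holds 80% of Everline, so Aditi controls Everline.
Aditi and Arbor together hold 74% + 16% = 90% of Auriga, so Aditi controls Auriga.
Aditi and Caldera together hold 90% + 10% = 100% of Brightwater, so Aditi controls Brightwater.
No other company's threshold is met.
Aditi controls 5 companies.

5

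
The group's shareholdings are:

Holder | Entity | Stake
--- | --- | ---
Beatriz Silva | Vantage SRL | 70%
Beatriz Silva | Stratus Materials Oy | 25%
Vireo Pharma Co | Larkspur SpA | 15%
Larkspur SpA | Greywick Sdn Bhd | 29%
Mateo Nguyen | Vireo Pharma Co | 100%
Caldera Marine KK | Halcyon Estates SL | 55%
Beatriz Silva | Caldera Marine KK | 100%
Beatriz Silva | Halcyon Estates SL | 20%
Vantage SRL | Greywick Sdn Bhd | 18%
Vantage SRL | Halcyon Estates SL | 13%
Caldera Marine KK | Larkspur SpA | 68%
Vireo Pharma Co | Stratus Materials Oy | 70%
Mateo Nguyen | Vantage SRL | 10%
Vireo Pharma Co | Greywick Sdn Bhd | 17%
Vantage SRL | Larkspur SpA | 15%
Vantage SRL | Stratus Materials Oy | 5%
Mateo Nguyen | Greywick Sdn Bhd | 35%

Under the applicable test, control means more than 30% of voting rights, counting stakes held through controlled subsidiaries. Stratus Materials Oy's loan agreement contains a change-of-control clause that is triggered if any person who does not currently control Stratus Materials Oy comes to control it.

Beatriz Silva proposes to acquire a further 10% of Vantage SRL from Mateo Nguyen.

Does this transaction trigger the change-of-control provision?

The purchase adds only to Beatriz's holdings (Mateo's stake shrinks), so Beatriz is the only person who could newly come to control Stratus.
Beatriz holds 70% of Vantage, so Beatriz controls Vantage.
Beatriz holds 100% of Caldera, so Beatriz controls Caldera.
Vantage and Caldera together hold 15% + 68% = 83% of Larkspur, so Beatriz controls Larkspur.
Vantage and Larkspur together hold 18% + 29% = 47% of Greywick, so Beatriz controls Greywick.
Caldera and Vantage and Beatriz together hold 55% + 13% + 20% = 88% of Halcyon, so Beatriz controls Halcyon.
In Stratus, Beatriz's side holds only 5% + 25% = 30%, not > 30%.
So before the transaction, Beatriz does not control Stratus.
After the purchase, Beatriz's direct stake in Vantage rises to 70% + 10% = 80%, and Mateo's stake falls to 0%.
Beatriz holds 80% of Vantage, so Beatriz controls Vantage.
After the transaction, Beatriz's side holds 5% + 25% = 30% of Stratus, not > 30%, so Beatriz still does not control Stratus.
No new person acquires control, so the clause is not triggered.

No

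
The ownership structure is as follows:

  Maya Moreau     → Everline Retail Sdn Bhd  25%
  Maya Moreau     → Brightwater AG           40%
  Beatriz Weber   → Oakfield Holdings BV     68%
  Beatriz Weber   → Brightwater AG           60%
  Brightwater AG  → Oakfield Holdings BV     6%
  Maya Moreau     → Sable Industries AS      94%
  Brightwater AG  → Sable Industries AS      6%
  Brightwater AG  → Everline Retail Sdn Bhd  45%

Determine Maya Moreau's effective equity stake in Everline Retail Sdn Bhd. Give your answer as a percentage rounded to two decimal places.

Maya reaches Everline along 2 paths.
Via Brightwater: 40% × 45% = 18%.
Direct stake: 25% = 25%.
Total: 18% + 25% = 43%.
Rounded: 43.00%.

43.00%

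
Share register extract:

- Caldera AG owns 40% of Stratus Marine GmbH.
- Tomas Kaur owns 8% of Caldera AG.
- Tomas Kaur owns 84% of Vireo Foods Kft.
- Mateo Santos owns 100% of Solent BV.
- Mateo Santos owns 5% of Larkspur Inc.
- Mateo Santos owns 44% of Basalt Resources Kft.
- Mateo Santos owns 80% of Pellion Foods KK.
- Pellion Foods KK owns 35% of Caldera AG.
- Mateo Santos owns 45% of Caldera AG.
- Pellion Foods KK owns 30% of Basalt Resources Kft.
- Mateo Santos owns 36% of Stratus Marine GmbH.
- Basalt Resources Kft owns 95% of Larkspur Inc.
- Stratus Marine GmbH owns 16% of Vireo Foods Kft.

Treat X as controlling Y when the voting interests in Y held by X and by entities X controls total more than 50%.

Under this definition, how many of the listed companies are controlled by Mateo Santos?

Mateo holds 80% of Pellion, so Mateo controls Pellion.
Pellion and Mateo together hold 30% + 44% = 74% of Basalt, so Mateo controls Basalt.
Pellion and Mateo together hold 35% + 45% = 80% of Caldera, so Mateo controls Caldera.
Mateo and Basalt together hold 5% + 95% = 100% of Larkspur, so Mateo controls Larkspur.
Mateo and Caldera together hold 36% + 40% = 76% of Stratus, so Mateo controls Stratus.
Mateo holds 100% of Solent, so Mateo controls Solent.
No other company's threshold is met.
Mateo controls 6 companies.

6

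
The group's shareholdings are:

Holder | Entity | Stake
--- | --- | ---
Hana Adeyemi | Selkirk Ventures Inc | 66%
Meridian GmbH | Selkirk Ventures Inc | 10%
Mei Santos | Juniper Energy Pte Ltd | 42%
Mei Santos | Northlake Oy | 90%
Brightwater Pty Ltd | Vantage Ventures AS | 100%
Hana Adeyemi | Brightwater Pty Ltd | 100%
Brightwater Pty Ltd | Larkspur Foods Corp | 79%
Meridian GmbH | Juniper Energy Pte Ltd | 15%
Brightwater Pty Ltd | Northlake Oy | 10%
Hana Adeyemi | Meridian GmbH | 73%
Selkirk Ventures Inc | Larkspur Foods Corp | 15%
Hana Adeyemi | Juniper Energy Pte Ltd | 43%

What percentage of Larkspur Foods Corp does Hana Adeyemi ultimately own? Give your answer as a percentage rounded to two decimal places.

Hana reaches Larkspur along 3 paths.
Via Brightwater: 100% × 79% = 79%.
Via Selkirk: 66% × 15% = 9.9%.
Via Meridian → Selkirk: 73% × 10% × 15% = 1.095%.
Total: 79% + 9.9% + 1.095% = 89.995%.
Rounded: 90.00%.

90.00%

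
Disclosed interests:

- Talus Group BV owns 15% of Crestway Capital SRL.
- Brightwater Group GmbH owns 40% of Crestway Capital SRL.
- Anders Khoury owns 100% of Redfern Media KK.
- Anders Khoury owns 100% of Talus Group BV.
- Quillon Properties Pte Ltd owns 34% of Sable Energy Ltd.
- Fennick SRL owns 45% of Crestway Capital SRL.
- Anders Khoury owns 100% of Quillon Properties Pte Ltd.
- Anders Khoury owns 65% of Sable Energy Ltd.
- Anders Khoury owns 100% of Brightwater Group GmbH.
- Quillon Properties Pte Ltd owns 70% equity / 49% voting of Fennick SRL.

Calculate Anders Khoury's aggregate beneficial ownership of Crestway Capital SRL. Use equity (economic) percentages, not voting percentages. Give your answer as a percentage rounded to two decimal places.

86.50%

Anders reaches Crestway along 3 paths.
Via Quillon → Fennick: 100% × 70% × 45% = 31.5%.
Via Brightwater: 100% × 40% = 40%.
Via Talus: 100% × 15% = 15%.
Total: 31.5% + 40% + 15% = 86.5%.
Rounded: 86.50%.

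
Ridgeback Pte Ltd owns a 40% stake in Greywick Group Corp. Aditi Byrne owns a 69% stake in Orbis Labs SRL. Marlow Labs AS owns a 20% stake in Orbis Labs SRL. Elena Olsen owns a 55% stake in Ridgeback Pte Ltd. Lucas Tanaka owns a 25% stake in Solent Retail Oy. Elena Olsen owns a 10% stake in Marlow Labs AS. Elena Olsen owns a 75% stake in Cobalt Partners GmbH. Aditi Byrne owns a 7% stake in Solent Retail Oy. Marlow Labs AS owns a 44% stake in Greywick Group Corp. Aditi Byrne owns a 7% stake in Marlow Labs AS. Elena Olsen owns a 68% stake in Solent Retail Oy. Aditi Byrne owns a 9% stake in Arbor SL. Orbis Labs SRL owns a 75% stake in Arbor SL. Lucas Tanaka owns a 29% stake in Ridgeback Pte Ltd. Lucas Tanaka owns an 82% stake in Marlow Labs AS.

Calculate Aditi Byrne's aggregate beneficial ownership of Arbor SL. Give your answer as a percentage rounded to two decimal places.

Aditi reaches Arbor along 3 paths.
Via Marlow → Orbis: 7% × 20% × 75% = 1.05%.
Via Orbis: 69% × 75% = 51.75%.
Direct stake: 9% = 9%.
Total: 1.05% + 51.75% + 9% = 61.8%.
Rounded: 61.80%.

61.80%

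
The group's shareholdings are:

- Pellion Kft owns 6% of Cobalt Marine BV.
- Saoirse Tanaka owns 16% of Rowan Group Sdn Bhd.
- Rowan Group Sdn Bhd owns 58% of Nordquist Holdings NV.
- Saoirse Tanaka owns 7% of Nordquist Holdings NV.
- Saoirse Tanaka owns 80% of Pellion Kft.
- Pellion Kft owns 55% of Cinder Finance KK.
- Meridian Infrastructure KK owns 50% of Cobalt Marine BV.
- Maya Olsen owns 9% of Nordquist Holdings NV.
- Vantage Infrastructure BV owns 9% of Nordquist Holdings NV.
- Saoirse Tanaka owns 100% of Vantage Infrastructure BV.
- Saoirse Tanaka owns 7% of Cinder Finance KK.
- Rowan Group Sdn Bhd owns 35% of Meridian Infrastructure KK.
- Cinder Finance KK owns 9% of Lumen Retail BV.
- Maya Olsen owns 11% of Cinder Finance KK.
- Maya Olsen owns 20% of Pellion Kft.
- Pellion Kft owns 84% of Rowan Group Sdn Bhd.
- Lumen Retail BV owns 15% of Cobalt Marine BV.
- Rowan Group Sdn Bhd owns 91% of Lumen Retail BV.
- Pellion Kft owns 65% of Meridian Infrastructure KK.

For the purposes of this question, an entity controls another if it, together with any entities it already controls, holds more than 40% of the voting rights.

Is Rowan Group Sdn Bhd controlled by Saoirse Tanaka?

Yes

Saoirse holds 80% of Pellion, so Saoirse controls Pellion.
Saoirse and Pellion together hold 16% + 84% = 100% of Rowan, so Saoirse controls Rowan.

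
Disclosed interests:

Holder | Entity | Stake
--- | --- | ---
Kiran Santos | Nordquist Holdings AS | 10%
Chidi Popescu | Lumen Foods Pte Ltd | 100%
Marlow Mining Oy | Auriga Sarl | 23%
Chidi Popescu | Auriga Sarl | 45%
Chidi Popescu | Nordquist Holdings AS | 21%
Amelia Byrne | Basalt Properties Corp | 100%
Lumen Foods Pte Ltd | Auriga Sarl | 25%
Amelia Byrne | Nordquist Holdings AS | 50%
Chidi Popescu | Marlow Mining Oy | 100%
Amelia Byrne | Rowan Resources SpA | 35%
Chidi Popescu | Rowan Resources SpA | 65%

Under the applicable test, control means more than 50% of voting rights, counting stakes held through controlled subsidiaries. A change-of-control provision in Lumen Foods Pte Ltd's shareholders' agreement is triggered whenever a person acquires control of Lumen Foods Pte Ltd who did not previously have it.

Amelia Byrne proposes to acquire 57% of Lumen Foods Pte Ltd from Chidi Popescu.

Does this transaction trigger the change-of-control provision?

Yes

The purchase adds only to Amelia's holdings (Chidi's stake shrinks), so Amelia is the only person who could newly come to control Lumen.
Amelia holds 100% of Basalt, so Amelia controls Basalt.
Neither Amelia nor any entity Amelia controls holds any voting interest in Lumen.
So before the transaction, Amelia does not control Lumen.
After the purchase, Amelia holds 57% of Lumen directly, and Chidi's stake falls to 43%.
Amelia holds 57% of Lumen, so Amelia controls Lumen.
Amelia did not control Lumen before and does after, so the clause is triggered.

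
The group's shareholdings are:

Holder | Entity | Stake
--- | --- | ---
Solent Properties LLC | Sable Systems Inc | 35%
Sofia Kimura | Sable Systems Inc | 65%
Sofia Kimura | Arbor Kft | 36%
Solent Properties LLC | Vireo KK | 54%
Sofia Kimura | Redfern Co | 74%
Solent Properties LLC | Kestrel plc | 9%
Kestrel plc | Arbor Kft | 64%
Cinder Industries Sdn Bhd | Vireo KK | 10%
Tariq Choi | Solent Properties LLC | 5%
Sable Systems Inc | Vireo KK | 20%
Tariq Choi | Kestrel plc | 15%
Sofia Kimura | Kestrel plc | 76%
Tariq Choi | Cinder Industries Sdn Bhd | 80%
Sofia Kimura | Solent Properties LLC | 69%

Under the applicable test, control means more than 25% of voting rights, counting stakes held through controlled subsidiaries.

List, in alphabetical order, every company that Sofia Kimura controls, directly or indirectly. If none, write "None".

Sofia holds 69% of Solent, so Sofia controls Solent.
Solent and Sofia together hold 9% + 76% = 85% of Kestrel, so Sofia controls Kestrel.
Solent and Sofia together hold 35% + 65% = 100% of Sable, so Sofia controls Sable.
Sofia and Kestrel together hold 36% + 64% = 100% of Arbor, so Sofia controls Arbor.
Sofia holds 74% of Redfern, so Sofia controls Redfern.
Sable and Solent together hold 20% + 54% = 74% of Vireo, so Sofia controls Vireo.
No other company's threshold is met.

Arbor Kft, Kestrel plc, Redfern Co, Sable Systems Inc, Solent Properties LLC, Vireo KK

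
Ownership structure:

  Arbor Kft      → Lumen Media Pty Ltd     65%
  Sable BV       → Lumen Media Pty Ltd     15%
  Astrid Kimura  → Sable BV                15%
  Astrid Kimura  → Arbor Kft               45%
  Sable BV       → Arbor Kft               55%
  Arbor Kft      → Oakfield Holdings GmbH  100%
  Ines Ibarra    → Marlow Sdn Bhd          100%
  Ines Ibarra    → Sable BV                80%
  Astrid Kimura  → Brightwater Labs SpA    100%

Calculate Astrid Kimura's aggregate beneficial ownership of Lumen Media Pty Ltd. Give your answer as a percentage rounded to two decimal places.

36.86%

Astrid reaches Lumen along 3 paths.
Via Sable → Arbor: 15% × 55% × 65% = 5.3625%.
Via Arbor: 45% × 65% = 29.25%.
Via Sable: 15% × 15% = 2.25%.
Total: 5.3625% + 29.25% + 2.25% = 36.8625%.
Rounded: 36.86%.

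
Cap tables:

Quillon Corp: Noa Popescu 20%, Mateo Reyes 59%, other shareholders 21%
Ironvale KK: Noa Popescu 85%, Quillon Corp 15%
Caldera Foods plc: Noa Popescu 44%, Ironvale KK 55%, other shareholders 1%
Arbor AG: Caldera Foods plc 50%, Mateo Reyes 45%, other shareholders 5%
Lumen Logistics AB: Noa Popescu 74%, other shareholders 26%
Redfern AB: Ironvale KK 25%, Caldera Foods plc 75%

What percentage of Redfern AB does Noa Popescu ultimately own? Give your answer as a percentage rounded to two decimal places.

91.30%

Noa reaches Redfern along 5 paths.
Via Ironvale: 85% × 25% = 21.25%.
Via Quillon → Ironvale: 20% × 15% × 25% = 0.75%.
Via Caldera: 44% × 75% = 33%.
Via Ironvale → Caldera: 85% × 55% × 75% = 35.0625%.
Via Quillon → Ironvale → Caldera: 20% × 15% × 55% × 75% = 1.2375%.
Total: 21.25% + 0.75% + 33% + 35.0625% + 1.2375% = 91.3%.
Rounded: 91.30%.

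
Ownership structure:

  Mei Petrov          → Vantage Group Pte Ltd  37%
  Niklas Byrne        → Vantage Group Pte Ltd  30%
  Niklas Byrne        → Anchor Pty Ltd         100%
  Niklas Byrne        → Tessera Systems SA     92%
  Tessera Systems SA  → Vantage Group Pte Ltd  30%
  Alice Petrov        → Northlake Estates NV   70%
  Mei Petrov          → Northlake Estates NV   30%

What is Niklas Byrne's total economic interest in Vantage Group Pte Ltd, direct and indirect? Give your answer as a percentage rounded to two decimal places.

Niklas reaches Vantage along 2 paths.
Direct stake: 30% = 30%.
Via Tessera: 92% × 30% = 27.6%.
Total: 30% + 27.6% = 57.6%.
Rounded: 57.60%.

57.60%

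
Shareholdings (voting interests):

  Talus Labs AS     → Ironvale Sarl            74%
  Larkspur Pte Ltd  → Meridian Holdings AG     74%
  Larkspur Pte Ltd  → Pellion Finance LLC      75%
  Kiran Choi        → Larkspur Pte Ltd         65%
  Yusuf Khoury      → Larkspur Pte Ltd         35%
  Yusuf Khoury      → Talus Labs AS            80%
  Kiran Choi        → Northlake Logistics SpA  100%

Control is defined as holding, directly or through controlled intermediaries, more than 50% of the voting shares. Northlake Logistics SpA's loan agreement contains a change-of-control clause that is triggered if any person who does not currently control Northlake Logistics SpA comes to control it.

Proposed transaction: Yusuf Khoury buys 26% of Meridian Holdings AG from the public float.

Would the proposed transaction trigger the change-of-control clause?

No

The purchase changes only Yusuf's holdings, so Yusuf is the only person who could newly come to control Northlake.
Yusuf holds 80% of Talus, so Yusuf controls Talus.
Talus holds 74% of Ironvale, so Yusuf controls Ironvale.
Neither Yusuf nor any entity Yusuf controls holds any voting interest in Northlake.
So before the transaction, Yusuf does not control Northlake.
After the purchase, Yusuf holds 26% of Meridian directly.
Yusuf's side now holds 26% of Meridian, not > 50%, so Yusuf still does not control Meridian.
After the transaction, neither Yusuf nor any entity Yusuf controls holds a voting interest in Northlake, so Yusuf still does not control it.
No new person acquires control, so the clause is not triggered.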